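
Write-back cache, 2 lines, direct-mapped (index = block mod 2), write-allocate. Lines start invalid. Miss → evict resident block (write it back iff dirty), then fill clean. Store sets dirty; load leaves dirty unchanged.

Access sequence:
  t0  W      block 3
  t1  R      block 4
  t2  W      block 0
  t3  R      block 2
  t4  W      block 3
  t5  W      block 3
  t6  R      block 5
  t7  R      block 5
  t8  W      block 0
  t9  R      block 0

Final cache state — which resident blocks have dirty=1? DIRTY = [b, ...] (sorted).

0: W B3 → L1 miss [D]
1: R B4 → L0 miss [-]
2: W B0 → L0 miss [D]
3: R B2 → L0 miss wb→B0 [-]
4: W B3 → L1 hit [D]
5: W B3 → L1 hit [D]
6: R B5 → L1 miss wb→B3 [-]
7: R B5 → L1 hit [-]
8: W B0 → L0 miss [D]
9: R B0 → L0 hit [D]

DIRTY = [0]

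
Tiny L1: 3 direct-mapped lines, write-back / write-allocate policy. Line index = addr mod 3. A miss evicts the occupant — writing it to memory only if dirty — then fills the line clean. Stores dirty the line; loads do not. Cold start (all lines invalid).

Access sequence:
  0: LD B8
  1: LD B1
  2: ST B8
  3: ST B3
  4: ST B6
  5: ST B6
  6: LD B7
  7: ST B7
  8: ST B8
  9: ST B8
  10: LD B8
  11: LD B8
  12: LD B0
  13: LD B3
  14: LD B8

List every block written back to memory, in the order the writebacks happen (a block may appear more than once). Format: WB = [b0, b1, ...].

WB = [3, 6]

  0 | R B8 → L2 miss [-]
  1 | R B1 → L1 miss [-]
  2 | W B8 → L2 hit [D]
  3 | W B3 → L0 miss [D]
  4 | W B6 → L0 miss wb→B3 [D]
  5 | W B6 → L0 hit [D]
  6 | R B7 → L1 miss [-]
  7 | W B7 → L1 hit [D]
  8 | W B8 → L2 hit [D]
  9 | W B8 → L2 hit [D]
  10 | R B8 → L2 hit [D]
  11 | R B8 → L2 hit [D]
  12 | R B0 → L0 miss wb→B6 [-]
  13 | R B3 → L0 miss [-]
  14 | R B8 → L2 hit [D]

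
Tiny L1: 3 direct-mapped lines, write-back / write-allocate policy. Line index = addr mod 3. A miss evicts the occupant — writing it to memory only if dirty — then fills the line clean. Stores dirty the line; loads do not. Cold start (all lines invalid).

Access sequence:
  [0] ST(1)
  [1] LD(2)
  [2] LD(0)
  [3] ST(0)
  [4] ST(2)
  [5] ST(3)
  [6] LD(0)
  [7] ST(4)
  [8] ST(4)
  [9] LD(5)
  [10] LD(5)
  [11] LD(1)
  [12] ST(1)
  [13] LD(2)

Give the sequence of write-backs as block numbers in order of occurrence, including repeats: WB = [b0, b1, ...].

WB = [0, 3, 1, 2, 4]

0: W B1 → L1 miss [D]
1: R B2 → L2 miss [-]
2: R B0 → L0 miss [-]
3: W B0 → L0 hit [D]
4: W B2 → L2 hit [D]
5: W B3 → L0 miss wb→B0 [D]
6: R B0 → L0 miss wb→B3 [-]
7: W B4 → L1 miss wb→B1 [D]
8: W B4 → L1 hit [D]
9: R B5 → L2 miss wb→B2 [-]
10: R B5 → L2 hit [-]
11: R B1 → L1 miss wb→B4 [-]
12: W B1 → L1 hit [D]
13: R B2 → L2 miss [-]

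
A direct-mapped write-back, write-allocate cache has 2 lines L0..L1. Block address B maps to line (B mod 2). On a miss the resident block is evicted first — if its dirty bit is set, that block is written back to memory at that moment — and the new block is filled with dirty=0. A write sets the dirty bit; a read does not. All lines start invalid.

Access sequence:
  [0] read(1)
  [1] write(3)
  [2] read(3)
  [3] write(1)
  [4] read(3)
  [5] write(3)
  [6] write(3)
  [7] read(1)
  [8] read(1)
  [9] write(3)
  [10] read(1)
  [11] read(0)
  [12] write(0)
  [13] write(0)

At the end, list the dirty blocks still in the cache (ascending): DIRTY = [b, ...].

0: R B1 → L1 miss [-]
1: W B3 → L1 miss [D]
2: R B3 → L1 hit [D]
3: W B1 → L1 miss wb→B3 [D]
4: R B3 → L1 miss wb→B1 [-]
5: W B3 → L1 hit [D]
6: W B3 → L1 hit [D]
7: R B1 → L1 miss wb→B3 [-]
8: R B1 → L1 hit [-]
9: W B3 → L1 miss [D]
10: R B1 → L1 miss wb→B3 [-]
11: R B0 → L0 miss [-]
12: W B0 → L0 hit [D]
13: W B0 → L0 hit [D]

DIRTY = [0]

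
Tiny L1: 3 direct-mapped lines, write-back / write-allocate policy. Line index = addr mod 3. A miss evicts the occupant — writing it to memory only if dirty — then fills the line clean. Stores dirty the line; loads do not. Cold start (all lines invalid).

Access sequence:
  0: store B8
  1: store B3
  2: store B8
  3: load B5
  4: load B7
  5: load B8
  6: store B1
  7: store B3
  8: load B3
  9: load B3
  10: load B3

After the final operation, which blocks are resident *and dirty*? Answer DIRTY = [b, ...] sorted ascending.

0: W B8 → L2 miss [D]
1: W B3 → L0 miss [D]
2: W B8 → L2 hit [D]
3: R B5 → L2 miss wb→B8 [-]
4: R B7 → L1 miss [-]
5: R B8 → L2 miss [-]
6: W B1 → L1 miss [D]
7: W B3 → L0 hit [D]
8: R B3 → L0 hit [D]
9: R B3 → L0 hit [D]
10: R B3 → L0 hit [D]

DIRTY = [1, 3]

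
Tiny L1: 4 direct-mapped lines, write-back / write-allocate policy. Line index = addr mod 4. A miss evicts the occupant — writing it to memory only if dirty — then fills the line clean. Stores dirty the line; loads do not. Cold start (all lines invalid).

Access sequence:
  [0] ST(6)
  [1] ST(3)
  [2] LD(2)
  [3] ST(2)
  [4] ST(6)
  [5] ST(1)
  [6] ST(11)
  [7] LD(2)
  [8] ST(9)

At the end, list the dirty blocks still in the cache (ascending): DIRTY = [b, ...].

0: W B6 → L2 miss [D]
1: W B3 → L3 miss [D]
2: R B2 → L2 miss wb→B6 [-]
3: W B2 → L2 hit [D]
4: W B6 → L2 miss wb→B2 [D]
5: W B1 → L1 miss [D]
6: W B11 → L3 miss wb→B3 [D]
7: R B2 → L2 miss wb→B6 [-]
8: W B9 → L1 miss wb→B1 [D]

DIRTY = [9, 11]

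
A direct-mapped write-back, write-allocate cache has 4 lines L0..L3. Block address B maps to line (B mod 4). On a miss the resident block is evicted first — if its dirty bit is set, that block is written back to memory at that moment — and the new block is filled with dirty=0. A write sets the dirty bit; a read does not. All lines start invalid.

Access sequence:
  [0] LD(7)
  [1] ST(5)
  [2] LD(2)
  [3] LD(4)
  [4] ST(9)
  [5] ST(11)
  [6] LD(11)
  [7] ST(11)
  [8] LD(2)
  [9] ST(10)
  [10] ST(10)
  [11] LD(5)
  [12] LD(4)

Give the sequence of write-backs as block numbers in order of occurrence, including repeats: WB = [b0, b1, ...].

WB = [5, 9]

0: R B7 -> L3 miss  d=-]
1: W B5 -> L1 miss  d=D]
2: R B2 -> L2 miss  d=-]
3: R B4 -> L0 miss  d=-]
4: W B9 -> L1 miss wb->B5  d=D]
5: W B11 -> L3 miss  d=D]
6: R B11 -> L3 hit  d=D]
7: W B11 -> L3 hit  d=D]
8: R B2 -> L2 hit  d=-]
9: W B10 -> L2 miss  d=D]
10: W B10 -> L2 hit  d=D]
11: R B5 -> L1 miss wb->B9  d=-]
12: R B4 -> L0 hit  d=-]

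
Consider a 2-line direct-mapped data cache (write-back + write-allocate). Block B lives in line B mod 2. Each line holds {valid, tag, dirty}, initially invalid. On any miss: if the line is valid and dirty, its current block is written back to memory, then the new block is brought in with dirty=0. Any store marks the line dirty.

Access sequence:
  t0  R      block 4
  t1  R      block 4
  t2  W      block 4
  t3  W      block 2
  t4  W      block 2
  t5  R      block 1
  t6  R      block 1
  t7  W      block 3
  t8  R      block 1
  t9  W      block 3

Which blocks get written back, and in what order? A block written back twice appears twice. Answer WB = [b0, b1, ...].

  0 | R B4 → L0 miss [-]
  1 | R B4 → L0 hit [-]
  2 | W B4 → L0 hit [D]
  3 | W B2 → L0 miss wb→B4 [D]
  4 | W B2 → L0 hit [D]
  5 | R B1 → L1 miss [-]
  6 | R B1 → L1 hit [-]
  7 | W B3 → L1 miss [D]
  8 | R B1 → L1 miss wb→B3 [-]
  9 | W B3 → L1 miss [D]

WB = [4, 3]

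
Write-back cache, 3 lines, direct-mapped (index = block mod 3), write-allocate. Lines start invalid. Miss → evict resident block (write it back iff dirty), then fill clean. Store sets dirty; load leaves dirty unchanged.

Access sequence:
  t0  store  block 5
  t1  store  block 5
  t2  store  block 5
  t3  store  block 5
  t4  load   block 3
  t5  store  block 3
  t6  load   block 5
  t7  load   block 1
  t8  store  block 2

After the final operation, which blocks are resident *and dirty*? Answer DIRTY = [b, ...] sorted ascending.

0: W B5 → L2 miss [D]
1: W B5 → L2 hit [D]
2: W B5 → L2 hit [D]
3: W B5 → L2 hit [D]
4: R B3 → L0 miss [-]
5: W B3 → L0 hit [D]
6: R B5 → L2 hit [D]
7: R B1 → L1 miss [-]
8: W B2 → L2 miss wb→B5 [D]

DIRTY = [2, 3]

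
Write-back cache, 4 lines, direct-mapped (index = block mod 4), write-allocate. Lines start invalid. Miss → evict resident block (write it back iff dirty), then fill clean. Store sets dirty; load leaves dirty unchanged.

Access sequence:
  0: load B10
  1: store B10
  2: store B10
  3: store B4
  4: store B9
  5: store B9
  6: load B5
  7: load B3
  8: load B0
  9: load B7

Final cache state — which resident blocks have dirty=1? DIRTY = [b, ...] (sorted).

0: R B10 -> L2 miss  d=-]
1: W B10 -> L2 hit  d=D]
2: W B10 -> L2 hit  d=D]
3: W B4 -> L0 miss  d=D]
4: W B9 -> L1 miss  d=D]
5: W B9 -> L1 hit  d=D]
6: R B5 -> L1 miss wb->B9  d=-]
7: R B3 -> L3 miss  d=-]
8: R B0 -> L0 miss wb->B4  d=-]
9: R B7 -> L3 miss  d=-]

DIRTY = [10]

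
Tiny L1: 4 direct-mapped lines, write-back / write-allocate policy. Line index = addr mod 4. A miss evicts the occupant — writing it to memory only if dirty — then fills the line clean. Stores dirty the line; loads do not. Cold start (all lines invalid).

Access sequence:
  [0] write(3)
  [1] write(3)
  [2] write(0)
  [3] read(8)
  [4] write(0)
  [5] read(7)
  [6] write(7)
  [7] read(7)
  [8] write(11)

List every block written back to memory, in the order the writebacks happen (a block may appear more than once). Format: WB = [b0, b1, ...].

WB = [0, 3, 7]

0: W B3 -> L3 miss  d=D]
1: W B3 -> L3 hit  d=D]
2: W B0 -> L0 miss  d=D]
3: R B8 -> L0 miss wb->B0  d=-]
4: W B0 -> L0 miss  d=D]
5: R B7 -> L3 miss wb->B3  d=-]
6: W B7 -> L3 hit  d=D]
7: R B7 -> L3 hit  d=D]
8: W B11 -> L3 miss wb->B7  d=D]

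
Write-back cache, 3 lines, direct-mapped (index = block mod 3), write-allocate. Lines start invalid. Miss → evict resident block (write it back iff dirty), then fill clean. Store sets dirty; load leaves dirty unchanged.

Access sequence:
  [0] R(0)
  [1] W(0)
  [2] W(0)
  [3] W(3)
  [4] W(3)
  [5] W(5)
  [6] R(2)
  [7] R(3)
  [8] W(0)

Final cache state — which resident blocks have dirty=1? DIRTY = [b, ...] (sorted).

0: R B0 -> L0 miss  d=-]
1: W B0 -> L0 hit  d=D]
2: W B0 -> L0 hit  d=D]
3: W B3 -> L0 miss wb->B0  d=D]
4: W B3 -> L0 hit  d=D]
5: W B5 -> L2 miss  d=D]
6: R B2 -> L2 miss wb->B5  d=-]
7: R B3 -> L0 hit  d=D]
8: W B0 -> L0 miss wb->B3  d=D]

DIRTY = [0]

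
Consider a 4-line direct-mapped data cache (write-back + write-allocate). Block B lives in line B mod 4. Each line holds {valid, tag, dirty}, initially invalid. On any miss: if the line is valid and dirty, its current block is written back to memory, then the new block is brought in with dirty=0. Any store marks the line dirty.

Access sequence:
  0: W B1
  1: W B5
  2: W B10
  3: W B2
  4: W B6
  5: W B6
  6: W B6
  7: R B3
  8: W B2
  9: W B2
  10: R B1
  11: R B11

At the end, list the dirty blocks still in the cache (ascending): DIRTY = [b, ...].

  0 | W B1 → L1 miss [D]
  1 | W B5 → L1 miss wb→B1 [D]
  2 | W B10 → L2 miss [D]
  3 | W B2 → L2 miss wb→B10 [D]
  4 | W B6 → L2 miss wb→B2 [D]
  5 | W B6 → L2 hit [D]
  6 | W B6 → L2 hit [D]
  7 | R B3 → L3 miss [-]
  8 | W B2 → L2 miss wb→B6 [D]
  9 | W B2 → L2 hit [D]
  10 | R B1 → L1 miss wb→B5 [-]
  11 | R B11 → L3 miss [-]

DIRTY = [2]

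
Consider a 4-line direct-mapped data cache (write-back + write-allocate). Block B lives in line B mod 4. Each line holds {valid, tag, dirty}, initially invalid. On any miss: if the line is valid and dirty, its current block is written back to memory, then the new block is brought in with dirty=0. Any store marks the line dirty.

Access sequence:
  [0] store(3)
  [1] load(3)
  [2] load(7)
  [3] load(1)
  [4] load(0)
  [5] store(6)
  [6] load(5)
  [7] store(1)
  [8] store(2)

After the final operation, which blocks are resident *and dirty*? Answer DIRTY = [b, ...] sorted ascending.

DIRTY = [1, 2]

  0 | W B3 → L3 miss [D]
  1 | R B3 → L3 hit [D]
  2 | R B7 → L3 miss wb→B3 [-]
  3 | R B1 → L1 miss [-]
  4 | R B0 → L0 miss [-]
  5 | W B6 → L2 miss [D]
  6 | R B5 → L1 miss [-]
  7 | W B1 → L1 miss [D]
  8 | W B2 → L2 miss wb→B6 [D]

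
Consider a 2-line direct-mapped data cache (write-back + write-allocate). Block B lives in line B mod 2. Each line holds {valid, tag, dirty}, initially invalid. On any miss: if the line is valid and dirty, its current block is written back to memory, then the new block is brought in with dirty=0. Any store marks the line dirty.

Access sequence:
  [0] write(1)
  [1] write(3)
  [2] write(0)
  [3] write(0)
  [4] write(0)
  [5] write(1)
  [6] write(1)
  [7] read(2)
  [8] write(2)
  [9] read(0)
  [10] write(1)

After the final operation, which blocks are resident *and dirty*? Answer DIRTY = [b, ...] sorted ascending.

DIRTY = [1]

0: W B1 -> L1 miss  d=D]
1: W B3 -> L1 miss wb->B1  d=D]
2: W B0 -> L0 miss  d=D]
3: W B0 -> L0 hit  d=D]
4: W B0 -> L0 hit  d=D]
5: W B1 -> L1 miss wb->B3  d=D]
6: W B1 -> L1 hit  d=D]
7: R B2 -> L0 miss wb->B0  d=-]
8: W B2 -> L0 hit  d=D]
9: R B0 -> L0 miss wb->B2  d=-]
10: W B1 -> L1 hit  d=D]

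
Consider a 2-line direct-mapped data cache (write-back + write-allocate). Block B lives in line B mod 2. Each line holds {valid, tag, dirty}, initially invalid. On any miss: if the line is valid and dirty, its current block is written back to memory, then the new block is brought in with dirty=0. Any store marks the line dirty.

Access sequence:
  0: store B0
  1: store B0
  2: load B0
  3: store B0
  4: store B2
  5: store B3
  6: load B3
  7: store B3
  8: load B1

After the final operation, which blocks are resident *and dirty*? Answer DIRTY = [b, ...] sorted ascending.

0: W B0 → L0 miss [D]
1: W B0 → L0 hit [D]
2: R B0 → L0 hit [D]
3: W B0 → L0 hit [D]
4: W B2 → L0 miss wb→B0 [D]
5: W B3 → L1 miss [D]
6: R B3 → L1 hit [D]
7: W B3 → L1 hit [D]
8: R B1 → L1 miss wb→B3 [-]

DIRTY = [2]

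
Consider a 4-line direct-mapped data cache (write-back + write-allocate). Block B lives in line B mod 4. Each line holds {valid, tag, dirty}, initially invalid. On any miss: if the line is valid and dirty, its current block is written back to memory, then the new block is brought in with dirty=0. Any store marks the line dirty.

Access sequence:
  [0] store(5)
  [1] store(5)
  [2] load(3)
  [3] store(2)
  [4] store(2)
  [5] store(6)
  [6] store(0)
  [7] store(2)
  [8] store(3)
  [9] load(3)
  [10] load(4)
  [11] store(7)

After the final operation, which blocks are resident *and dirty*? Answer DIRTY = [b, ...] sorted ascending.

0: W B5 -> L1 miss  d=D]
1: W B5 -> L1 hit  d=D]
2: R B3 -> L3 miss  d=-]
3: W B2 -> L2 miss  d=D]
4: W B2 -> L2 hit  d=D]
5: W B6 -> L2 miss wb->B2  d=D]
6: W B0 -> L0 miss  d=D]
7: W B2 -> L2 miss wb->B6  d=D]
8: W B3 -> L3 hit  d=D]
9: R B3 -> L3 hit  d=D]
10: R B4 -> L0 miss wb->B0  d=-]
11: W B7 -> L3 miss wb->B3  d=D]

DIRTY = [2, 5, 7]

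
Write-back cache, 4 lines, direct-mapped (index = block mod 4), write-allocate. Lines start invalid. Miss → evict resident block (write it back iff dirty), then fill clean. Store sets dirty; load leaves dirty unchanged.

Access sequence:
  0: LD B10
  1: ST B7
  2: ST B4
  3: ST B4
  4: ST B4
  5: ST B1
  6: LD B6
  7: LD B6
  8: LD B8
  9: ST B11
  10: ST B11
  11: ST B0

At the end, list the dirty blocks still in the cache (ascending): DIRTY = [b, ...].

DIRTY = [0, 1, 11]

0: R B10 -> L2 miss  d=-]
1: W B7 -> L3 miss  d=D]
2: W B4 -> L0 miss  d=D]
3: W B4 -> L0 hit  d=D]
4: W B4 -> L0 hit  d=D]
5: W B1 -> L1 miss  d=D]
6: R B6 -> L2 miss  d=-]
7: R B6 -> L2 hit  d=-]
8: R B8 -> L0 miss wb->B4  d=-]
9: W B11 -> L3 miss wb->B7  d=D]
10: W B11 -> L3 hit  d=D]
11: W B0 -> L0 miss  d=D]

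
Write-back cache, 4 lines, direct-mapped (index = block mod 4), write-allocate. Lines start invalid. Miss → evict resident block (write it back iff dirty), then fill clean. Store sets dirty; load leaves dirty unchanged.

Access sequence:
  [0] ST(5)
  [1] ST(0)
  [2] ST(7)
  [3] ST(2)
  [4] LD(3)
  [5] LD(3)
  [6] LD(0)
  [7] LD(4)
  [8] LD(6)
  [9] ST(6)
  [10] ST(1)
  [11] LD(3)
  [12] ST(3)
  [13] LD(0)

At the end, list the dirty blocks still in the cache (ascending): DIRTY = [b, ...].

0: W B5 → L1 miss [D]
1: W B0 → L0 miss [D]
2: W B7 → L3 miss [D]
3: W B2 → L2 miss [D]
4: R B3 → L3 miss wb→B7 [-]
5: R B3 → L3 hit [-]
6: R B0 → L0 hit [D]
7: R B4 → L0 miss wb→B0 [-]
8: R B6 → L2 miss wb→B2 [-]
9: W B6 → L2 hit [D]
10: W B1 → L1 miss wb→B5 [D]
11: R B3 → L3 hit [-]
12: W B3 → L3 hit [D]
13: R B0 → L0 miss [-]

DIRTY = [1, 3, 6]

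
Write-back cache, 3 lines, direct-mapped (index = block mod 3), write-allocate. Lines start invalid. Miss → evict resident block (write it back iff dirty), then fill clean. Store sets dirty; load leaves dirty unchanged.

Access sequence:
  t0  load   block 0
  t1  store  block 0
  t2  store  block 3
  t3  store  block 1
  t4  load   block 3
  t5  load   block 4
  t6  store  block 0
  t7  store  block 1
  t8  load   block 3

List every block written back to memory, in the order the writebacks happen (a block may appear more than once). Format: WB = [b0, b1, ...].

WB = [0, 1, 3, 0]

  0 | R B0 → L0 miss [-]
  1 | W B0 → L0 hit [D]
  2 | W B3 → L0 miss wb→B0 [D]
  3 | W B1 → L1 miss [D]
  4 | R B3 → L0 hit [D]
  5 | R B4 → L1 miss wb→B1 [-]
  6 | W B0 → L0 miss wb→B3 [D]
  7 | W B1 → L1 miss [D]
  8 | R B3 → L0 miss wb→B0 [-]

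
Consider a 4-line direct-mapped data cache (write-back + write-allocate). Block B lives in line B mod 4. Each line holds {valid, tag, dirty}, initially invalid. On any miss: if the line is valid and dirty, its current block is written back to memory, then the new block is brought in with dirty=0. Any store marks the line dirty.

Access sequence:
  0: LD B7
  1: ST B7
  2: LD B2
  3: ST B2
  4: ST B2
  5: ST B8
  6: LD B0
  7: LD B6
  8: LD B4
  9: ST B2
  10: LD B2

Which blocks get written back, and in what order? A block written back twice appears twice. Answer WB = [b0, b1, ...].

0: R B7 -> L3 miss  d=-]
1: W B7 -> L3 hit  d=D]
2: R B2 -> L2 miss  d=-]
3: W B2 -> L2 hit  d=D]
4: W B2 -> L2 hit  d=D]
5: W B8 -> L0 miss  d=D]
6: R B0 -> L0 miss wb->B8  d=-]
7: R B6 -> L2 miss wb->B2  d=-]
8: R B4 -> L0 miss  d=-]
9: W B2 -> L2 miss  d=D]
10: R B2 -> L2 hit  d=D]

WB = [8, 2]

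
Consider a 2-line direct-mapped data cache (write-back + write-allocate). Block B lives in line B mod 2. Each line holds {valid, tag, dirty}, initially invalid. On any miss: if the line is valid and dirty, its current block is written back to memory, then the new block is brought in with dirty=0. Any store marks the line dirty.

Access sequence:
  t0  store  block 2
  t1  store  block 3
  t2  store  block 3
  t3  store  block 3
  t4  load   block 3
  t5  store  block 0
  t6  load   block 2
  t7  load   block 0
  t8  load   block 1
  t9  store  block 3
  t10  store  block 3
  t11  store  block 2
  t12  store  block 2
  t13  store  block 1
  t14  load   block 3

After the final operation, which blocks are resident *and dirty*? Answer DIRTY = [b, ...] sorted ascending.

  0 | W B2 → L0 miss [D]
  1 | W B3 → L1 miss [D]
  2 | W B3 → L1 hit [D]
  3 | W B3 → L1 hit [D]
  4 | R B3 → L1 hit [D]
  5 | W B0 → L0 miss wb→B2 [D]
  6 | R B2 → L0 miss wb→B0 [-]
  7 | R B0 → L0 miss [-]
  8 | R B1 → L1 miss wb→B3 [-]
  9 | W B3 → L1 miss [D]
  10 | W B3 → L1 hit [D]
  11 | W B2 → L0 miss [D]
  12 | W B2 → L0 hit [D]
  13 | W B1 → L1 miss wb→B3 [D]
  14 | R B3 → L1 miss wb→B1 [-]

DIRTY = [2]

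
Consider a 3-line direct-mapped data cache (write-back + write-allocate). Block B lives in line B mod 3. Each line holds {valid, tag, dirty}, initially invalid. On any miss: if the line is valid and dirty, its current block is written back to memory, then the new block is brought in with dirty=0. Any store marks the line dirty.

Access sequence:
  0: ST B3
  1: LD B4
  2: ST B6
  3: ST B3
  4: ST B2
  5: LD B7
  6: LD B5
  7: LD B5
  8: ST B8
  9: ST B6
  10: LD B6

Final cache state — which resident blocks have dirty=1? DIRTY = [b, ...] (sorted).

DIRTY = [6, 8]

0: W B3 → L0 miss [D]
1: R B4 → L1 miss [-]
2: W B6 → L0 miss wb→B3 [D]
3: W B3 → L0 miss wb→B6 [D]
4: W B2 → L2 miss [D]
5: R B7 → L1 miss [-]
6: R B5 → L2 miss wb→B2 [-]
7: R B5 → L2 hit [-]
8: W B8 → L2 miss [D]
9: W B6 → L0 miss wb→B3 [D]
10: R B6 → L0 hit [D]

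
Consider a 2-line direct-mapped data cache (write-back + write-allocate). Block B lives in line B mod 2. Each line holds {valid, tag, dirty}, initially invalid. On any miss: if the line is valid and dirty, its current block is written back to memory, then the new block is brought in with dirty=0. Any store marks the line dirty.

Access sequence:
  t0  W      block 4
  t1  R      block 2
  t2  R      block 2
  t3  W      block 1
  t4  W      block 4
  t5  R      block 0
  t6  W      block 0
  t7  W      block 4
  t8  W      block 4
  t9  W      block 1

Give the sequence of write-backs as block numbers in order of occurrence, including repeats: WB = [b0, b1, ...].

0: W B4 → L0 miss [D]
1: R B2 → L0 miss wb→B4 [-]
2: R B2 → L0 hit [-]
3: W B1 → L1 miss [D]
4: W B4 → L0 miss [D]
5: R B0 → L0 miss wb→B4 [-]
6: W B0 → L0 hit [D]
7: W B4 → L0 miss wb→B0 [D]
8: W B4 → L0 hit [D]
9: W B1 → L1 hit [D]

WB = [4, 4, 0]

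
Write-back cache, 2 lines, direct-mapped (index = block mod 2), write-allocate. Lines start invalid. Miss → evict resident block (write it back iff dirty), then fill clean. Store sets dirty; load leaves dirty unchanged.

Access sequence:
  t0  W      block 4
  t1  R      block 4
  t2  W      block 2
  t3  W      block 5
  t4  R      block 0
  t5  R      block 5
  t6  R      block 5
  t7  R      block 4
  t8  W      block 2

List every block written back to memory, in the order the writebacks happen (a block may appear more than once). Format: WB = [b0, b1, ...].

  0 | W B4 → L0 miss [D]
  1 | R B4 → L0 hit [D]
  2 | W B2 → L0 miss wb→B4 [D]
  3 | W B5 → L1 miss [D]
  4 | R B0 → L0 miss wb→B2 [-]
  5 | R B5 → L1 hit [D]
  6 | R B5 → L1 hit [D]
  7 | R B4 → L0 miss [-]
  8 | W B2 → L0 miss [D]

WB = [4, 2]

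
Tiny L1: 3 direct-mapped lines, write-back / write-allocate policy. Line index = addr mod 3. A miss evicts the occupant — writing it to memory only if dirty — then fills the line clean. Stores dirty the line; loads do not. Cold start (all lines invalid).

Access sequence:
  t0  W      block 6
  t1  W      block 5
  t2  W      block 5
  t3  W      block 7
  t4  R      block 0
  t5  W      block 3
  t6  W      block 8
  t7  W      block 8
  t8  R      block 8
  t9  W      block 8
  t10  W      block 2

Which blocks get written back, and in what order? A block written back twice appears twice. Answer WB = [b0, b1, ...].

  0 | W B6 → L0 miss [D]
  1 | W B5 → L2 miss [D]
  2 | W B5 → L2 hit [D]
  3 | W B7 → L1 miss [D]
  4 | R B0 → L0 miss wb→B6 [-]
  5 | W B3 → L0 miss [D]
  6 | W B8 → L2 miss wb→B5 [D]
  7 | W B8 → L2 hit [D]
  8 | R B8 → L2 hit [D]
  9 | W B8 → L2 hit [D]
  10 | W B2 → L2 miss wb→B8 [D]

WB = [6, 5, 8]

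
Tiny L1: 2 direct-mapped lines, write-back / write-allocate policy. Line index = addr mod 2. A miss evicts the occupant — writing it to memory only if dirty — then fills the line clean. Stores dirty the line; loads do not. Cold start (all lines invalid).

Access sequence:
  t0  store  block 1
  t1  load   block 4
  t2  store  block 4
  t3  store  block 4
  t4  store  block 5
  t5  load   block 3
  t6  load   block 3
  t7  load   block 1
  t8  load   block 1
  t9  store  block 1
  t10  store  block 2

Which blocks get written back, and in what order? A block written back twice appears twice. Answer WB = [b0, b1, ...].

0: W B1 → L1 miss [D]
1: R B4 → L0 miss [-]
2: W B4 → L0 hit [D]
3: W B4 → L0 hit [D]
4: W B5 → L1 miss wb→B1 [D]
5: R B3 → L1 miss wb→B5 [-]
6: R B3 → L1 hit [-]
7: R B1 → L1 miss [-]
8: R B1 → L1 hit [-]
9: W B1 → L1 hit [D]
10: W B2 → L0 miss wb→B4 [D]

WB = [1, 5, 4]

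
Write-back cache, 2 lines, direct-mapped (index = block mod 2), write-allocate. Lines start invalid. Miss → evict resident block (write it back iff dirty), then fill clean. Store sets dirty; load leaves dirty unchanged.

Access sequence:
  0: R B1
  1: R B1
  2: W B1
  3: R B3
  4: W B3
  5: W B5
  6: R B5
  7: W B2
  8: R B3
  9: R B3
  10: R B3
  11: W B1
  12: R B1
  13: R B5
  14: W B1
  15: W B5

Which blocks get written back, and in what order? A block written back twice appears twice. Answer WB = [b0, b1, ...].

WB = [1, 3, 5, 1, 1]

0: R B1 → L1 miss [-]
1: R B1 → L1 hit [-]
2: W B1 → L1 hit [D]
3: R B3 → L1 miss wb→B1 [-]
4: W B3 → L1 hit [D]
5: W B5 → L1 miss wb→B3 [D]
6: R B5 → L1 hit [D]
7: W B2 → L0 miss [D]
8: R B3 → L1 miss wb→B5 [-]
9: R B3 → L1 hit [-]
10: R B3 → L1 hit [-]
11: W B1 → L1 miss [D]
12: R B1 → L1 hit [D]
13: R B5 → L1 miss wb→B1 [-]
14: W B1 → L1 miss [D]
15: W B5 → L1 miss wb→B1 [D]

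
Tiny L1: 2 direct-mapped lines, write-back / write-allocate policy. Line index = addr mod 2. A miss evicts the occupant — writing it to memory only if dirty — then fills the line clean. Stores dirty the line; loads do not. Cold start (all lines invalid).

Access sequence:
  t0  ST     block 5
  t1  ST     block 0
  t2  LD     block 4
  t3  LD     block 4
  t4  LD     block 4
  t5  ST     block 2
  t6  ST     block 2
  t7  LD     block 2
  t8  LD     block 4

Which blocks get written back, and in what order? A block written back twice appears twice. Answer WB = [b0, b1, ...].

WB = [0, 2]

0: W B5 -> L1 miss  d=D]
1: W B0 -> L0 miss  d=D]
2: R B4 -> L0 miss wb->B0  d=-]
3: R B4 -> L0 hit  d=-]
4: R B4 -> L0 hit  d=-]
5: W B2 -> L0 miss  d=D]
6: W B2 -> L0 hit  d=D]
7: R B2 -> L0 hit  d=D]
8: R B4 -> L0 miss wb->B2  d=-]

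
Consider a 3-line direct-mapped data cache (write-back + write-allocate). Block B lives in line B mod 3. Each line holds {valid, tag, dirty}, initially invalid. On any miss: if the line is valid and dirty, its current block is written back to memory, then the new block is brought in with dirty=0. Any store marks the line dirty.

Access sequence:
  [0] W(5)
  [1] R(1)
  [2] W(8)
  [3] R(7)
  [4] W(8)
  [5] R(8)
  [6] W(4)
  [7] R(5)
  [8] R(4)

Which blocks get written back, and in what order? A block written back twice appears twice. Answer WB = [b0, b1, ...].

WB = [5, 8]

0: W B5 -> L2 miss  d=D]
1: R B1 -> L1 miss  d=-]
2: W B8 -> L2 miss wb->B5  d=D]
3: R B7 -> L1 miss  d=-]
4: W B8 -> L2 hit  d=D]
5: R B8 -> L2 hit  d=D]
6: W B4 -> L1 miss  d=D]
7: R B5 -> L2 miss wb->B8  d=-]
8: R B4 -> L1 hit  d=D]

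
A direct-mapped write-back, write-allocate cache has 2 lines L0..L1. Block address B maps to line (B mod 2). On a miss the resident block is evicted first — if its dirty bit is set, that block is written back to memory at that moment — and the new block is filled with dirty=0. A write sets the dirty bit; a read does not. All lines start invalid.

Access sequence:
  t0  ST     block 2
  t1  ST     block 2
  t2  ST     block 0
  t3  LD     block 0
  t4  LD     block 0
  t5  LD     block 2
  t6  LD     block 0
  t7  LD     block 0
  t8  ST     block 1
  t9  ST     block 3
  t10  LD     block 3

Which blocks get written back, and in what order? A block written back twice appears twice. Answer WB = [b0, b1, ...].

0: W B2 → L0 miss [D]
1: W B2 → L0 hit [D]
2: W B0 → L0 miss wb→B2 [D]
3: R B0 → L0 hit [D]
4: R B0 → L0 hit [D]
5: R B2 → L0 miss wb→B0 [-]
6: R B0 → L0 miss [-]
7: R B0 → L0 hit [-]
8: W B1 → L1 miss [D]
9: W B3 → L1 miss wb→B1 [D]
10: R B3 → L1 hit [D]

WB = [2, 0, 1]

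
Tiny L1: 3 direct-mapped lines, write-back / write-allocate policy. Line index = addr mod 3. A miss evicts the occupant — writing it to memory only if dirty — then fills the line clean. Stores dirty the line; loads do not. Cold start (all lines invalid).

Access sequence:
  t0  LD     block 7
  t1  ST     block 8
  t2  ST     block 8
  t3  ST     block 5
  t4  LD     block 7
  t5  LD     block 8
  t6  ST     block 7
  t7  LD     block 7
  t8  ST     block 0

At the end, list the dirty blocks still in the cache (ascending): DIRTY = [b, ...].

0: R B7 -> L1 miss  d=-]
1: W B8 -> L2 miss  d=D]
2: W B8 -> L2 hit  d=D]
3: W B5 -> L2 miss wb->B8  d=D]
4: R B7 -> L1 hit  d=-]
5: R B8 -> L2 miss wb->B5  d=-]
6: W B7 -> L1 hit  d=D]
7: R B7 -> L1 hit  d=D]
8: W B0 -> L0 miss  d=D]

DIRTY = [0, 7]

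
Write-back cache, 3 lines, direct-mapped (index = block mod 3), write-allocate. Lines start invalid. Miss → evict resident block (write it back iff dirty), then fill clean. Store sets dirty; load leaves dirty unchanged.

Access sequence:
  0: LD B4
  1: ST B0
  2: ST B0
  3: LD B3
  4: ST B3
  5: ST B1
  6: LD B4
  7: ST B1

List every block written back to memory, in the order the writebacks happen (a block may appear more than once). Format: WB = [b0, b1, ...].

WB = [0, 1]

0: R B4 -> L1 miss  d=-]
1: W B0 -> L0 miss  d=D]
2: W B0 -> L0 hit  d=D]
3: R B3 -> L0 miss wb->B0  d=-]
4: W B3 -> L0 hit  d=D]
5: W B1 -> L1 miss  d=D]
6: R B4 -> L1 miss wb->B1  d=-]
7: W B1 -> L1 miss  d=D]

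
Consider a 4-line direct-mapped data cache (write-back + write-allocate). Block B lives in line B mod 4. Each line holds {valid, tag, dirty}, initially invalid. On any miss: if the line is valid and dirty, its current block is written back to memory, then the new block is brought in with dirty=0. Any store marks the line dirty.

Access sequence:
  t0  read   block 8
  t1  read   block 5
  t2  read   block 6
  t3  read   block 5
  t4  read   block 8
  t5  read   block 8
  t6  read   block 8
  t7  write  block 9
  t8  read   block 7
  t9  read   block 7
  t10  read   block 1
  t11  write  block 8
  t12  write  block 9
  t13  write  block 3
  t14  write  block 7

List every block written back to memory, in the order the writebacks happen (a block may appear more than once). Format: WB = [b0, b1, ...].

0: R B8 → L0 miss [-]
1: R B5 → L1 miss [-]
2: R B6 → L2 miss [-]
3: R B5 → L1 hit [-]
4: R B8 → L0 hit [-]
5: R B8 → L0 hit [-]
6: R B8 → L0 hit [-]
7: W B9 → L1 miss [D]
8: R B7 → L3 miss [-]
9: R B7 → L3 hit [-]
10: R B1 → L1 miss wb→B9 [-]
11: W B8 → L0 hit [D]
12: W B9 → L1 miss [D]
13: W B3 → L3 miss [D]
14: W B7 → L3 miss wb→B3 [D]

WB = [9, 3]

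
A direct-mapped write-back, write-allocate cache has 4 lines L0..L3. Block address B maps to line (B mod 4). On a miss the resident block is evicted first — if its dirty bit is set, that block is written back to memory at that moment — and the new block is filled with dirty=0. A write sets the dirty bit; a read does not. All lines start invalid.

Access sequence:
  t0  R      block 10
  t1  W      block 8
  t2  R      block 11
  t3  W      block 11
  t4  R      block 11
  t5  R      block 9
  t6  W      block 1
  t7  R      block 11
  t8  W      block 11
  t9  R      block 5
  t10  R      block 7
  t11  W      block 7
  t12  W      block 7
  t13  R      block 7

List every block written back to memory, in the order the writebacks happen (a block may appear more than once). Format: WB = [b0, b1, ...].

WB = [1, 11]

0: R B10 → L2 miss [-]
1: W B8 → L0 miss [D]
2: R B11 → L3 miss [-]
3: W B11 → L3 hit [D]
4: R B11 → L3 hit [D]
5: R B9 → L1 miss [-]
6: W B1 → L1 miss [D]
7: R B11 → L3 hit [D]
8: W B11 → L3 hit [D]
9: R B5 → L1 miss wb→B1 [-]
10: R B7 → L3 miss wb→B11 [-]
11: W B7 → L3 hit [D]
12: W B7 → L3 hit [D]
13: R B7 → L3 hit [D]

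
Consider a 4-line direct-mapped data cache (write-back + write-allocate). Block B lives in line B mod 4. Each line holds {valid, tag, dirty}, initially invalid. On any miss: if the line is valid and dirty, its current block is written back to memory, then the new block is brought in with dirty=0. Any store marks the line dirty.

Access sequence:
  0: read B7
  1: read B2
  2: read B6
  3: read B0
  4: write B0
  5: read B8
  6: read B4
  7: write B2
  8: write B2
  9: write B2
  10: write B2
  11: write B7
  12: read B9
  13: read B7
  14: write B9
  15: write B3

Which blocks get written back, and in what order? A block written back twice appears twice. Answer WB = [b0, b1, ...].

WB = [0, 7]

0: R B7 → L3 miss [-]
1: R B2 → L2 miss [-]
2: R B6 → L2 miss [-]
3: R B0 → L0 miss [-]
4: W B0 → L0 hit [D]
5: R B8 → L0 miss wb→B0 [-]
6: R B4 → L0 miss [-]
7: W B2 → L2 miss [D]
8: W B2 → L2 hit [D]
9: W B2 → L2 hit [D]
10: W B2 → L2 hit [D]
11: W B7 → L3 hit [D]
12: R B9 → L1 miss [-]
13: R B7 → L3 hit [D]
14: W B9 → L1 hit [D]
15: W B3 → L3 miss wb→B7 [D]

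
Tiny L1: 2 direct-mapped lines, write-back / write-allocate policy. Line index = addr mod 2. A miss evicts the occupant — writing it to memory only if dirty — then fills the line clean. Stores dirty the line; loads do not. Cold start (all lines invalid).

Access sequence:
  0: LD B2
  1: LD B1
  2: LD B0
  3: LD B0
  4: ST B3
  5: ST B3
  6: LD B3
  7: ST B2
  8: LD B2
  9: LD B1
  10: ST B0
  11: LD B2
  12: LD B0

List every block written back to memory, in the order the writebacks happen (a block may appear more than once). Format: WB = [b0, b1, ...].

0: R B2 -> L0 miss  d=-]
1: R B1 -> L1 miss  d=-]
2: R B0 -> L0 miss  d=-]
3: R B0 -> L0 hit  d=-]
4: W B3 -> L1 miss  d=D]
5: W B3 -> L1 hit  d=D]
6: R B3 -> L1 hit  d=D]
7: W B2 -> L0 miss  d=D]
8: R B2 -> L0 hit  d=D]
9: R B1 -> L1 miss wb->B3  d=-]
10: W B0 -> L0 miss wb->B2  d=D]
11: R B2 -> L0 miss wb->B0  d=-]
12: R B0 -> L0 miss  d=-]

WB = [3, 2, 0]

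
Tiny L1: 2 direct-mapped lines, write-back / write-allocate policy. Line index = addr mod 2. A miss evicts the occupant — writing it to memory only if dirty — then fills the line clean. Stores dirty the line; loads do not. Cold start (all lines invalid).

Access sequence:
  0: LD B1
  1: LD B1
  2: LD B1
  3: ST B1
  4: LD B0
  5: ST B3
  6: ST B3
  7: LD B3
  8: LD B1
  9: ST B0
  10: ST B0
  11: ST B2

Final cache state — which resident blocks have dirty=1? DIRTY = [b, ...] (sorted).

  0 | R B1 → L1 miss [-]
  1 | R B1 → L1 hit [-]
  2 | R B1 → L1 hit [-]
  3 | W B1 → L1 hit [D]
  4 | R B0 → L0 miss [-]
  5 | W B3 → L1 miss wb→B1 [D]
  6 | W B3 → L1 hit [D]
  7 | R B3 → L1 hit [D]
  8 | R B1 → L1 miss wb→B3 [-]
  9 | W B0 → L0 hit [D]
  10 | W B0 → L0 hit [D]
  11 | W B2 → L0 miss wb→B0 [D]

DIRTY = [2]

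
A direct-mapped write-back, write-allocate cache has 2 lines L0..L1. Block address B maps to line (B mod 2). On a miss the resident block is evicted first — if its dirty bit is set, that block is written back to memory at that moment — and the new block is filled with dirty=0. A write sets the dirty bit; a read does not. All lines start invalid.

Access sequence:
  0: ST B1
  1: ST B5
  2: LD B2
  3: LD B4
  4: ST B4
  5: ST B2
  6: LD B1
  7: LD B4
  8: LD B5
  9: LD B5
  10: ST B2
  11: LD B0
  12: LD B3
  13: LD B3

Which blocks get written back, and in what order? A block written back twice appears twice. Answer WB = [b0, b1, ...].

WB = [1, 4, 5, 2, 2]

  0 | W B1 → L1 miss [D]
  1 | W B5 → L1 miss wb→B1 [D]
  2 | R B2 → L0 miss [-]
  3 | R B4 → L0 miss [-]
  4 | W B4 → L0 hit [D]
  5 | W B2 → L0 miss wb→B4 [D]
  6 | R B1 → L1 miss wb→B5 [-]
  7 | R B4 → L0 miss wb→B2 [-]
  8 | R B5 → L1 miss [-]
  9 | R B5 → L1 hit [-]
  10 | W B2 → L0 miss [D]
  11 | R B0 → L0 miss wb→B2 [-]
  12 | R B3 → L1 miss [-]
  13 | R B3 → L1 hit [-]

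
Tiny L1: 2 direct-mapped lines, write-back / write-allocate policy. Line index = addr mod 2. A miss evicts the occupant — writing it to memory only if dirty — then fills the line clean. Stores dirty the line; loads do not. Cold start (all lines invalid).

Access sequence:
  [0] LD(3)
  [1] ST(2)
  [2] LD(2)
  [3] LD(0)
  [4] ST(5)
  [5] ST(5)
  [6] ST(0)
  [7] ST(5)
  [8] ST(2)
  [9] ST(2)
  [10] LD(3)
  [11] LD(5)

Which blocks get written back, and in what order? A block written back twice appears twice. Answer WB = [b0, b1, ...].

0: R B3 → L1 miss [-]
1: W B2 → L0 miss [D]
2: R B2 → L0 hit [D]
3: R B0 → L0 miss wb→B2 [-]
4: W B5 → L1 miss [D]
5: W B5 → L1 hit [D]
6: W B0 → L0 hit [D]
7: W B5 → L1 hit [D]
8: W B2 → L0 miss wb→B0 [D]
9: W B2 → L0 hit [D]
10: R B3 → L1 miss wb→B5 [-]
11: R B5 → L1 miss [-]

WB = [2, 0, 5]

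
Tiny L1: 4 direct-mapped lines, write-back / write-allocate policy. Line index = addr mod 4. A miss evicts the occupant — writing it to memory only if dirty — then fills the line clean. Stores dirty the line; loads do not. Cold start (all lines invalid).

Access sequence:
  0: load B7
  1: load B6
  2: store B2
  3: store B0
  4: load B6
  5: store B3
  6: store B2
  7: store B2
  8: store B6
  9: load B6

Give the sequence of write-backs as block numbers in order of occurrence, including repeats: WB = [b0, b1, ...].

WB = [2, 2]

  0 | R B7 → L3 miss [-]
  1 | R B6 → L2 miss [-]
  2 | W B2 → L2 miss [D]
  3 | W B0 → L0 miss [D]
  4 | R B6 → L2 miss wb→B2 [-]
  5 | W B3 → L3 miss [D]
  6 | W B2 → L2 miss [D]
  7 | W B2 → L2 hit [D]
  8 | W B6 → L2 miss wb→B2 [D]
  9 | R B6 → L2 hit [D]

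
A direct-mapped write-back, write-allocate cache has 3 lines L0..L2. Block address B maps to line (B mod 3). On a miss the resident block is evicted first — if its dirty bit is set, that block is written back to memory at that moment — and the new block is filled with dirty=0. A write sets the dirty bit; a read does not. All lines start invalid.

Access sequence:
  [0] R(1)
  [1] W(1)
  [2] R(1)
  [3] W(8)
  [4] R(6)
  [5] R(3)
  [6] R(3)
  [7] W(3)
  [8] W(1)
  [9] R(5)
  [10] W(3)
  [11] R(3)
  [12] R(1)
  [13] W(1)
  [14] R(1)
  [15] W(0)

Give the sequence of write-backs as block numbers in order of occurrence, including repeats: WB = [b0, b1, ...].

WB = [8, 3]

  0 | R B1 → L1 miss [-]
  1 | W B1 → L1 hit [D]
  2 | R B1 → L1 hit [D]
  3 | W B8 → L2 miss [D]
  4 | R B6 → L0 miss [-]
  5 | R B3 → L0 miss [-]
  6 | R B3 → L0 hit [-]
  7 | W B3 → L0 hit [D]
  8 | W B1 → L1 hit [D]
  9 | R B5 → L2 miss wb→B8 [-]
  10 | W B3 → L0 hit [D]
  11 | R B3 → L0 hit [D]
  12 | R B1 → L1 hit [D]
  13 | W B1 → L1 hit [D]
  14 | R B1 → L1 hit [D]
  15 | W B0 → L0 miss wb→B3 [D]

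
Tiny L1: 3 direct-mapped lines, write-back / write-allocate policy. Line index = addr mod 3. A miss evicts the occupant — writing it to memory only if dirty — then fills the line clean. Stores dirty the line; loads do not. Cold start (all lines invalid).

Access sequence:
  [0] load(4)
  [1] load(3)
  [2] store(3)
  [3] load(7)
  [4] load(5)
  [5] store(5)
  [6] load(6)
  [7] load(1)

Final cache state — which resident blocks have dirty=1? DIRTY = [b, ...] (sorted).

0: R B4 → L1 miss [-]
1: R B3 → L0 miss [-]
2: W B3 → L0 hit [D]
3: R B7 → L1 miss [-]
4: R B5 → L2 miss [-]
5: W B5 → L2 hit [D]
6: R B6 → L0 miss wb→B3 [-]
7: R B1 → L1 miss [-]

DIRTY = [5]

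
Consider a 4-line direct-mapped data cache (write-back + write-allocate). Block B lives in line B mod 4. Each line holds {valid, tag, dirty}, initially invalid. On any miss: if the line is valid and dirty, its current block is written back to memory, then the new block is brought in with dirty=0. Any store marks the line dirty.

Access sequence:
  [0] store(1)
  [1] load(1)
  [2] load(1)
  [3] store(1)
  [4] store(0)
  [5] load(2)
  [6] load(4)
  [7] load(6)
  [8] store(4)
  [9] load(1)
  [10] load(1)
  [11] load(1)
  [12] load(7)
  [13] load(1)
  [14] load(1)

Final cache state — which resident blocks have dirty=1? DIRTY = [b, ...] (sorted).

  0 | W B1 → L1 miss [D]
  1 | R B1 → L1 hit [D]
  2 | R B1 → L1 hit [D]
  3 | W B1 → L1 hit [D]
  4 | W B0 → L0 miss [D]
  5 | R B2 → L2 miss [-]
  6 | R B4 → L0 miss wb→B0 [-]
  7 | R B6 → L2 miss [-]
  8 | W B4 → L0 hit [D]
  9 | R B1 → L1 hit [D]
  10 | R B1 → L1 hit [D]
  11 | R B1 → L1 hit [D]
  12 | R B7 → L3 miss [-]
  13 | R B1 → L1 hit [D]
  14 | R B1 → L1 hit [D]

DIRTY = [1, 4]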